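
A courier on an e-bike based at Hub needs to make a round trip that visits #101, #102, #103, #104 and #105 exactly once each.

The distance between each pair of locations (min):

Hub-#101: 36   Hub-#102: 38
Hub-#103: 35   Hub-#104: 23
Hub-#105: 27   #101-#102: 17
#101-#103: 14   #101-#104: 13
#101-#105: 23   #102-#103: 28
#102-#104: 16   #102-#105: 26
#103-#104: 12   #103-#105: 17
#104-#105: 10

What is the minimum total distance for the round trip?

Hub→#101→#102→#103→#104→#105→Hub: 36+17+28+12+10+27 = 130
Hub→#101→#102→#103→#105→#104→Hub: 36+17+28+17+10+23 = 131
Hub→#101→#102→#104→#103→#105→Hub: 36+17+16+12+17+27 = 125
Hub→#101→#102→#104→#105→#103→Hub: 36+17+16+10+17+35 = 131
Hub→#101→#102→#105→#103→#104→Hub: 36+17+26+17+12+23 = 131
Hub→#101→#102→#105→#104→#103→Hub: 36+17+26+10+12+35 = 136
Hub→#101→#103→#102→#104→#105→Hub: 36+14+28+16+10+27 = 131
Hub→#101→#103→#102→#105→#104→Hub: 36+14+28+26+10+23 = 137
Hub→#101→#103→#104→#102→#105→Hub: 36+14+12+16+26+27 = 131
Hub→#101→#103→#104→#105→#102→Hub: 36+14+12+10+26+38 = 136
Hub→#101→#103→#105→#102→#104→Hub: 36+14+17+26+16+23 = 132
Hub→#101→#103→#105→#104→#102→Hub: 36+14+17+10+16+38 = 131
Hub→#101→#104→#102→#103→#105→Hub: 36+13+16+28+17+27 = 137
Hub→#101→#104→#102→#105→#103→Hub: 36+13+16+26+17+35 = 143
… (46 more)
Hub→#104→#102→#101→#103→#105→Hub: 23+16+17+14+17+27 = 114  ← best
The minimum is 114.
One optimal route: Hub → #104 → #102 → #101 → #103 → #105 → Hub (or its reverse).

114 min — the shortest possible round trip.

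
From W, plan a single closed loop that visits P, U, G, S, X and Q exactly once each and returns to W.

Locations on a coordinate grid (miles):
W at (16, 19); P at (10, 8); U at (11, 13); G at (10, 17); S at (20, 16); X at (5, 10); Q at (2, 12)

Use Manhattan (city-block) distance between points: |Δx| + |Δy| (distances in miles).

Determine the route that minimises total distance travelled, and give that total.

Minimum total distance: 58 miles.

W-P-U-G-S-X-Q-W: 17+6+5+11+21+5+21 = 86
W-P-U-G-S-Q-X-W: 17+6+5+11+22+5+20 = 86
W-P-U-G-X-S-Q-W: 17+6+5+12+21+22+21 = 104
W-P-U-G-X-Q-S-W: 17+6+5+12+5+22+7 = 74
W-P-U-G-Q-S-X-W: 17+6+5+13+22+21+20 = 104
W-P-U-G-Q-X-S-W: 17+6+5+13+5+21+7 = 74
W-P-U-S-G-X-Q-W: 17+6+12+11+12+5+21 = 84
W-P-U-S-G-Q-X-W: 17+6+12+11+13+5+20 = 84
… (352 more)
W-G-P-X-Q-U-S-W: 8+9+7+5+10+12+7 = 58  ← best
The minimum is 58.
One optimal route: W → G → P → X → Q → U → S → W (or its reverse).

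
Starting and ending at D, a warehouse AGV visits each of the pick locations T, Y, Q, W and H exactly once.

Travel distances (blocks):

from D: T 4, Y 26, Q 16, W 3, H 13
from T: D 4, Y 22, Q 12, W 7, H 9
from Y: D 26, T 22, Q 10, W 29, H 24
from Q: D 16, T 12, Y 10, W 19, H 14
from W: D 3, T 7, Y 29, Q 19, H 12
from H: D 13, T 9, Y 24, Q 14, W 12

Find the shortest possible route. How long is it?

There are 60 distinct closed tours to check (reversals are equivalent).
D → T → Y → Q → W → H → D: 4+22+10+19+12+13 = 80
D → T → Y → Q → H → W → D: 4+22+10+14+12+3 = 65
D → T → Y → W → Q → H → D: 4+22+29+19+14+13 = 101
D → T → Y → W → H → Q → D: 4+22+29+12+14+16 = 97
D → T → Y → H → Q → W → D: 4+22+24+14+19+3 = 86
D → T → Y → H → W → Q → D: 4+22+24+12+19+16 = 97
D → T → Q → Y → W → H → D: 4+12+10+29+12+13 = 80
D → T → Q → Y → H → W → D: 4+12+10+24+12+3 = 65
D → T → Q → W → Y → H → D: 4+12+19+29+24+13 = 101
D → T → Q → W → H → Y → D: 4+12+19+12+24+26 = 97
D → T → Q → H → Y → W → D: 4+12+14+24+29+3 = 86
D → T → Q → H → W → Y → D: 4+12+14+12+29+26 = 97
D → T → W → Y → Q → H → D: 4+7+29+10+14+13 = 77
D → T → W → Y → H → Q → D: 4+7+29+24+14+16 = 94
… (46 more)
The minimum is 65.
One optimal route: D → T → Y → Q → H → W → D (or its reverse).

65 blocks — the shortest possible round trip.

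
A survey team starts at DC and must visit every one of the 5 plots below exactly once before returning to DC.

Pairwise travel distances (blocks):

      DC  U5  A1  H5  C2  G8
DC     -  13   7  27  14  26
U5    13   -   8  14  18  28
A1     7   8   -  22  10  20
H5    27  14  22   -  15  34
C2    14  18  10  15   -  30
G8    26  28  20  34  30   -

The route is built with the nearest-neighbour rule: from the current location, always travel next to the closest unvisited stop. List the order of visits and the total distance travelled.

Total distance 100 blocks via the nearest-neighbour route DC → A1 → U5 → H5 → C2 → G8 → DC.

At DC the remaining stops are A1 7, U5 13, C2 14, G8 26, H5 27; go to A1.
At A1 the remaining stops are U5 8, C2 10, G8 20, H5 22; go to U5.
At U5 the remaining stops are H5 14, C2 18, G8 28; go to H5.
At H5 the remaining stops are C2 15, G8 34; go to C2.
At C2 the remaining stops are G8 30; go to G8.
Return G8→DC: 26.
Total = 7 + 8 + 14 + 15 + 30 + 26 = 100.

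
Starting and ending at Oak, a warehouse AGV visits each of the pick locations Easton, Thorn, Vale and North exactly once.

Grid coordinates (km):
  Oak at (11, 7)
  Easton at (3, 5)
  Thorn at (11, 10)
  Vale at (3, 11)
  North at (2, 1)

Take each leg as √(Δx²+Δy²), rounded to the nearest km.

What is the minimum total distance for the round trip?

With 4 stops there are 4!/2 = 12 distinct round trips (a route and its reverse cost the same).
Oak-Easton-Thorn-Vale-North-Oak: 8+9+8+10+11 = 46
Oak-Easton-Thorn-North-Vale-Oak: 8+9+13+10+9 = 49
Oak-Easton-Vale-Thorn-North-Oak: 8+6+8+13+11 = 46
Oak-Easton-Vale-North-Thorn-Oak: 8+6+10+13+3 = 40
Oak-Easton-North-Thorn-Vale-Oak: 8+4+13+8+9 = 42
Oak-Easton-North-Vale-Thorn-Oak: 8+4+10+8+3 = 33
Oak-Thorn-Easton-Vale-North-Oak: 3+9+6+10+11 = 39
Oak-Thorn-Easton-North-Vale-Oak: 3+9+4+10+9 = 35
Oak-Thorn-Vale-Easton-North-Oak: 3+8+6+4+11 = 32
Oak-Thorn-North-Easton-Vale-Oak: 3+13+4+6+9 = 35
Oak-Vale-Easton-Thorn-North-Oak: 9+6+9+13+11 = 48
Oak-Vale-Thorn-Easton-North-Oak: 9+8+9+4+11 = 41
The minimum is 32.
One optimal route: Oak → Thorn → Vale → Easton → North → Oak (or its reverse).

Minimum total distance: 32 km.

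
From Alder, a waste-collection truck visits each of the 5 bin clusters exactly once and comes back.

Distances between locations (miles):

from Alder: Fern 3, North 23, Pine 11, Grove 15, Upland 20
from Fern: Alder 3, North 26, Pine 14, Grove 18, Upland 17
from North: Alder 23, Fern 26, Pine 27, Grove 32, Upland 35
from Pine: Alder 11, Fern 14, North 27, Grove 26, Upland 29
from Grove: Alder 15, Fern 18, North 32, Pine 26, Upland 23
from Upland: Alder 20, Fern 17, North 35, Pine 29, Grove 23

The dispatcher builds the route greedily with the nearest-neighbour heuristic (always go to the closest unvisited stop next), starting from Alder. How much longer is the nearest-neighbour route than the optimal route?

11 miles longer than the optimal tour.

From Alder: Fern=3, Pine=11, Grove=15, Upland=20, North=23 → choose Fern (3).
From Fern: Pine=14, Upland=17, Grove=18, North=26 → choose Pine (14).
From Pine: Grove=26, North=27, Upland=29 → choose Grove (26).
From Grove: Upland=23, North=32 → choose Upland (23).
From Upland: North=35 → choose North (35).
NN route Alder → Fern → Pine → Grove → Upland → North → Alder costs 124.
Optimal: Alder → Fern → Upland → Grove → North → Pine → Alder costs 113 (by enumerating all 60 distinct tours).
Excess = 124 − 113 = 11.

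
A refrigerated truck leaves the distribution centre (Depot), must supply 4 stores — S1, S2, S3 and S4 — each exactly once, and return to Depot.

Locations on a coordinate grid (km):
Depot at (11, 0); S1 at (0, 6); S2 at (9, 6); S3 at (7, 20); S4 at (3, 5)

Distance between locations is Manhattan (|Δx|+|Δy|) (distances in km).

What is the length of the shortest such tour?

With 4 stops there are 4!/2 = 12 distinct round trips (a route and its reverse cost the same).
Depot-S1-S2-S3-S4-Depot: 17+9+16+19+13 = 74
Depot-S1-S2-S4-S3-Depot: 17+9+7+19+24 = 76
Depot-S1-S3-S2-S4-Depot: 17+21+16+7+13 = 74
Depot-S1-S3-S4-S2-Depot: 17+21+19+7+8 = 72
Depot-S1-S4-S2-S3-Depot: 17+4+7+16+24 = 68
Depot-S1-S4-S3-S2-Depot: 17+4+19+16+8 = 64
Depot-S2-S1-S3-S4-Depot: 8+9+21+19+13 = 70
Depot-S2-S1-S4-S3-Depot: 8+9+4+19+24 = 64
Depot-S2-S3-S1-S4-Depot: 8+16+21+4+13 = 62
Depot-S2-S4-S1-S3-Depot: 8+7+4+21+24 = 64
Depot-S3-S1-S2-S4-Depot: 24+21+9+7+13 = 74
Depot-S3-S2-S1-S4-Depot: 24+16+9+4+13 = 66
The minimum is 62.
One optimal route: Depot → S2 → S3 → S1 → S4 → Depot (or its reverse).

62 km — the shortest possible round trip.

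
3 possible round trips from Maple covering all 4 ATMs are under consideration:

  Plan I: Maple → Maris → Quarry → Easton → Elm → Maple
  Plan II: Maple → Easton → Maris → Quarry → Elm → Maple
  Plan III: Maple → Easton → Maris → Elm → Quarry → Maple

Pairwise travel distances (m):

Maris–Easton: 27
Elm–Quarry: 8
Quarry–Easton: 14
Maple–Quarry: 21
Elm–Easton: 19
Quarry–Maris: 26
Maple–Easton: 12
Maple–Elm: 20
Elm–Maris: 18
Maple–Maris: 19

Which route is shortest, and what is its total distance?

Shortest is Plan III, total 86 m.

Plan I: 19 + 26 + 14 + 19 + 20 = 98
Plan II: 12 + 27 + 26 + 8 + 20 = 93
Plan III: 12 + 27 + 18 + 8 + 21 = 86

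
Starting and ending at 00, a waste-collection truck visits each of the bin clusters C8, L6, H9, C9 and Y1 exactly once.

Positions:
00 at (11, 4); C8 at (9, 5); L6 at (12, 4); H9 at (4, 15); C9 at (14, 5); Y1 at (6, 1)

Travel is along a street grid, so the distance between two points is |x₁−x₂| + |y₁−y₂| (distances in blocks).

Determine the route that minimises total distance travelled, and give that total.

Shortest round trip = 48 blocks.

00 → C8 → L6 → H9 → C9 → Y1 → 00: 3+4+19+20+12+8 = 66
00 → C8 → L6 → H9 → Y1 → C9 → 00: 3+4+19+16+12+4 = 58
00 → C8 → L6 → C9 → H9 → Y1 → 00: 3+4+3+20+16+8 = 54
00 → C8 → L6 → C9 → Y1 → H9 → 00: 3+4+3+12+16+18 = 56
00 → C8 → L6 → Y1 → H9 → C9 → 00: 3+4+9+16+20+4 = 56
00 → C8 → L6 → Y1 → C9 → H9 → 00: 3+4+9+12+20+18 = 66
00 → C8 → H9 → L6 → C9 → Y1 → 00: 3+15+19+3+12+8 = 60
00 → C8 → H9 → L6 → Y1 → C9 → 00: 3+15+19+9+12+4 = 62
00 → C8 → H9 → C9 → L6 → Y1 → 00: 3+15+20+3+9+8 = 58
00 → C8 → H9 → C9 → Y1 → L6 → 00: 3+15+20+12+9+1 = 60
00 → C8 → H9 → Y1 → L6 → C9 → 00: 3+15+16+9+3+4 = 50
00 → C8 → H9 → Y1 → C9 → L6 → 00: 3+15+16+12+3+1 = 50
00 → C8 → C9 → L6 → H9 → Y1 → 00: 3+5+3+19+16+8 = 54
00 → C8 → C9 → L6 → Y1 → H9 → 00: 3+5+3+9+16+18 = 54
… (46 more)
00 → L6 → C9 → C8 → H9 → Y1 → 00: 1+3+5+15+16+8 = 48  ← best
The minimum is 48.
One optimal route: 00 → L6 → C9 → C8 → H9 → Y1 → 00 (or its reverse).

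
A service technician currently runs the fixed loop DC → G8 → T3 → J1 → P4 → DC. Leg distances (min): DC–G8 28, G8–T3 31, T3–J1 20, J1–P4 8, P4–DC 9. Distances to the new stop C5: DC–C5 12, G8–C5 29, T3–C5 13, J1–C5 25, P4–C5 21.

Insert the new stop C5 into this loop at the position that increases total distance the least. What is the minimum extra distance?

Insertion cost between consecutive stops i–j is d(i,C5) + d(C5,j) − d(i,j):
  between DC and G8: 12 + 29 − 28 = 13
  between G8 and T3: 29 + 13 − 31 = 11
  between T3 and J1: 13 + 25 − 20 = 18
  between J1 and P4: 25 + 21 − 8 = 38
  between P4 and DC: 21 + 12 − 9 = 24
Cheapest insertion is between G8 and T3, adding 11.
New total = 96 + 11 = 107.

Minimum extra distance: 11 min, inserting C5 between G8 and T3.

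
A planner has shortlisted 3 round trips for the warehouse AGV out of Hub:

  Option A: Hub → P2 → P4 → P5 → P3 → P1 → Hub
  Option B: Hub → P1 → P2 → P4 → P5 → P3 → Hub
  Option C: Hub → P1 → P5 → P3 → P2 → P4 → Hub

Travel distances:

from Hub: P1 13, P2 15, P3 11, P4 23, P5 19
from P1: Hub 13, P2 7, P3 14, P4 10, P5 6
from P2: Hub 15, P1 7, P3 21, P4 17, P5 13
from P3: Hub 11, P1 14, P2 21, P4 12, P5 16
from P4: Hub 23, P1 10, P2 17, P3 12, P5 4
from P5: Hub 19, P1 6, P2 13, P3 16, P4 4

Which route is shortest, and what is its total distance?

Shortest is Option B, total 68.

Option A: 15 + 17 + 4 + 16 + 14 + 13 = 79
Option B: 13 + 7 + 17 + 4 + 16 + 11 = 68
Option C: 13 + 6 + 16 + 21 + 17 + 23 = 96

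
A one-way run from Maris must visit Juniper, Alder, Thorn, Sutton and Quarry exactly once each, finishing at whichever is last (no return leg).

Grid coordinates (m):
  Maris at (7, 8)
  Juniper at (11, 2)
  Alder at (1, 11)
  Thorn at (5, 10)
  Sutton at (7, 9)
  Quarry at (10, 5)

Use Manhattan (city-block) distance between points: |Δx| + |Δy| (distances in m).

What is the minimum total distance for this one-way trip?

Minimum one-way distance = 28 m.

There are 5! = 120 possible orderings.
Maris → Juniper → Alder → Thorn → Sutton → Quarry: 10+19+5+3+7 = 44
Maris → Juniper → Alder → Thorn → Quarry → Sutton: 10+19+5+10+7 = 51
Maris → Juniper → Alder → Sutton → Thorn → Quarry: 10+19+8+3+10 = 50
Maris → Juniper → Alder → Sutton → Quarry → Thorn: 10+19+8+7+10 = 54
Maris → Juniper → Alder → Quarry → Thorn → Sutton: 10+19+15+10+3 = 57
Maris → Juniper → Alder → Quarry → Sutton → Thorn: 10+19+15+7+3 = 54
Maris → Juniper → Thorn → Alder → Sutton → Quarry: 10+14+5+8+7 = 44
Maris → Juniper → Thorn → Alder → Quarry → Sutton: 10+14+5+15+7 = 51
Maris → Juniper → Thorn → Sutton → Alder → Quarry: 10+14+3+8+15 = 50
Maris → Juniper → Thorn → Sutton → Quarry → Alder: 10+14+3+7+15 = 49
Maris → Juniper → Thorn → Quarry → Alder → Sutton: 10+14+10+15+8 = 57
Maris → Juniper → Thorn → Quarry → Sutton → Alder: 10+14+10+7+8 = 49
Maris → Juniper → Sutton → Alder → Thorn → Quarry: 10+11+8+5+10 = 44
Maris → Juniper → Sutton → Alder → Quarry → Thorn: 10+11+8+15+10 = 54
… (106 more)
Maris → Alder → Thorn → Sutton → Quarry → Juniper: 9+5+3+7+4 = 28  ← best
The minimum is 28.
One shortest path: Maris → Alder → Thorn → Sutton → Quarry → Juniper.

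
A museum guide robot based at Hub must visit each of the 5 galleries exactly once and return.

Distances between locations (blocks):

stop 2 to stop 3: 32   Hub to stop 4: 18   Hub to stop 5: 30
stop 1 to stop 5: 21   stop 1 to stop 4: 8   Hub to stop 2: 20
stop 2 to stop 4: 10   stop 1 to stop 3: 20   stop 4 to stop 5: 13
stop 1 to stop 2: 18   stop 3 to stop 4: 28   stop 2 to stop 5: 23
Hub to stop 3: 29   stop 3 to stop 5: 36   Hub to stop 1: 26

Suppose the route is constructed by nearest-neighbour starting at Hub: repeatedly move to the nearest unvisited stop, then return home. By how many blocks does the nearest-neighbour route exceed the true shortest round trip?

The nearest-neighbour route is 19 blocks longer than optimal.

Hub: stop 4=18, stop 2=20, stop 1=26, stop 3=29, stop 5=30 ⇒ stop 4
stop 4: stop 1=8, stop 2=10, stop 5=13, stop 3=28 ⇒ stop 1
stop 1: stop 2=18, stop 3=20, stop 5=21 ⇒ stop 2
stop 2: stop 5=23, stop 3=32 ⇒ stop 5
stop 5: stop 3=36 ⇒ stop 3
NN route Hub → stop 4 → stop 1 → stop 2 → stop 5 → stop 3 → Hub costs 132.
Optimal: Hub → stop 2 → stop 4 → stop 5 → stop 1 → stop 3 → Hub costs 113 (by enumerating all 60 distinct tours).
Excess = 132 − 113 = 19.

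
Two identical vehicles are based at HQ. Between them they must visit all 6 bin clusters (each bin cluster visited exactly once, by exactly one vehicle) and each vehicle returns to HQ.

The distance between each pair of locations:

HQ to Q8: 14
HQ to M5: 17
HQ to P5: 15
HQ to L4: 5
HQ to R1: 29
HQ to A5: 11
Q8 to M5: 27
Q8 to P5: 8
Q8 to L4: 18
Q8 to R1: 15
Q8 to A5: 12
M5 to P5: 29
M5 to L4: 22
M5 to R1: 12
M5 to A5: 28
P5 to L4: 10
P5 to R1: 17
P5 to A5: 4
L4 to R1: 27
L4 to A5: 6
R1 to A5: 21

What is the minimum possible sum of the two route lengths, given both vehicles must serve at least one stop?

Check every non-empty split of the stops between the two vehicles; for each half take its own optimal tour:
  {Q8} + {M5, P5, L4, R1, A5}: 28 + 61 = 89
  {M5} + {Q8, P5, L4, R1, A5}: 34 + 61 = 95
  {Q8, M5} + {P5, L4, R1, A5}: 58 + 61 = 119
  {P5} + {Q8, M5, L4, R1, A5}: 30 + 67 = 97
  {Q8, P5} + {M5, L4, R1, A5}: 37 + 61 = 98
  {M5, P5} + {Q8, L4, R1, A5}: 61 + 61 = 122
  … (31 splits in total)
  {L4} + {Q8, M5, P5, R1, A5}: 10 + 67 = 77  ← best
Best: vehicle 1 HQ → L4 → HQ = 10; vehicle 2 HQ → M5 → R1 → Q8 → P5 → A5 → HQ = 67; combined 77.

77 — the smallest possible combined total.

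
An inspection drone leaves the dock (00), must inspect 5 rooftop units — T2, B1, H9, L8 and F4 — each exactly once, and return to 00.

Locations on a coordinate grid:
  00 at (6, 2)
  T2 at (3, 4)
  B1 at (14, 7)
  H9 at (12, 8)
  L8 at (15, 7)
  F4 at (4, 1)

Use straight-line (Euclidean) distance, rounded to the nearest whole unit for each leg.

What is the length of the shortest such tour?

00 - T2 - B1 - H9 - L8 - F4 - 00: 4+11+2+3+13+2 = 35
00 - T2 - B1 - H9 - F4 - L8 - 00: 4+11+2+11+13+10 = 51
00 - T2 - B1 - L8 - H9 - F4 - 00: 4+11+1+3+11+2 = 32
00 - T2 - B1 - L8 - F4 - H9 - 00: 4+11+1+13+11+8 = 48
00 - T2 - B1 - F4 - H9 - L8 - 00: 4+11+12+11+3+10 = 51
00 - T2 - B1 - F4 - L8 - H9 - 00: 4+11+12+13+3+8 = 51
00 - T2 - H9 - B1 - L8 - F4 - 00: 4+10+2+1+13+2 = 32
00 - T2 - H9 - B1 - F4 - L8 - 00: 4+10+2+12+13+10 = 51
00 - T2 - H9 - L8 - B1 - F4 - 00: 4+10+3+1+12+2 = 32
00 - T2 - H9 - L8 - F4 - B1 - 00: 4+10+3+13+12+9 = 51
00 - T2 - H9 - F4 - B1 - L8 - 00: 4+10+11+12+1+10 = 48
00 - T2 - H9 - F4 - L8 - B1 - 00: 4+10+11+13+1+9 = 48
00 - T2 - L8 - B1 - H9 - F4 - 00: 4+12+1+2+11+2 = 32
00 - T2 - L8 - B1 - F4 - H9 - 00: 4+12+1+12+11+8 = 48
… (46 more)
00 - B1 - L8 - H9 - T2 - F4 - 00: 9+1+3+10+3+2 = 28  ← best
The minimum is 28.
One optimal route: 00 → B1 → L8 → H9 → T2 → F4 → 00 (or its reverse).

28 — the shortest possible round trip.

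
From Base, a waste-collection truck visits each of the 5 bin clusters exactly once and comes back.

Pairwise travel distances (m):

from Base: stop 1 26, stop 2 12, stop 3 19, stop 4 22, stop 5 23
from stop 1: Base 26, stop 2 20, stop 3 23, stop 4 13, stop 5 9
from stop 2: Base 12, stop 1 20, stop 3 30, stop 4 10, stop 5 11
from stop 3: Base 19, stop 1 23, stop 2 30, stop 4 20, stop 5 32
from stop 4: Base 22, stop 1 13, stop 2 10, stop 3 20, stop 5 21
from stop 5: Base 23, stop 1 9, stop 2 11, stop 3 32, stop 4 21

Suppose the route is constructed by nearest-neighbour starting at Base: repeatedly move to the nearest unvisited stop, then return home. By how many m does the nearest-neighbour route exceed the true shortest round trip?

From Base: stop 2=12, stop 3=19, stop 4=22, stop 5=23, stop 1=26 → choose stop 2 (12).
From stop 2: stop 4=10, stop 5=11, stop 1=20, stop 3=30 → choose stop 4 (10).
From stop 4: stop 1=13, stop 3=20, stop 5=21 → choose stop 1 (13).
From stop 1: stop 5=9, stop 3=23 → choose stop 5 (9).
From stop 5: stop 3=32 → choose stop 3 (32).
NN route Base → stop 2 → stop 4 → stop 1 → stop 5 → stop 3 → Base costs 95.
Optimal: Base → stop 2 → stop 5 → stop 1 → stop 4 → stop 3 → Base costs 84 (by enumerating all 60 distinct tours).
Excess = 95 − 84 = 11.

Excess over optimum: 11 m.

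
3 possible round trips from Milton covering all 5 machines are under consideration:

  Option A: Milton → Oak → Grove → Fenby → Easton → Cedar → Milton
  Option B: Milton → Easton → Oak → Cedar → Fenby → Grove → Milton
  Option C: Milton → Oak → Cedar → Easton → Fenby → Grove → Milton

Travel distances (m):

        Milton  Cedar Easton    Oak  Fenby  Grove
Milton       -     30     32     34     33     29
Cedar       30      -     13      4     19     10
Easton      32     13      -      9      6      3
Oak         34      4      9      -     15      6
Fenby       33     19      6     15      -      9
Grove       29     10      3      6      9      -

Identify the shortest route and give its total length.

Option A: 34 + 6 + 9 + 6 + 13 + 30 = 98
Option B: 32 + 9 + 4 + 19 + 9 + 29 = 102
Option C: 34 + 4 + 13 + 6 + 9 + 29 = 95

Shortest is Option C, total 95 m.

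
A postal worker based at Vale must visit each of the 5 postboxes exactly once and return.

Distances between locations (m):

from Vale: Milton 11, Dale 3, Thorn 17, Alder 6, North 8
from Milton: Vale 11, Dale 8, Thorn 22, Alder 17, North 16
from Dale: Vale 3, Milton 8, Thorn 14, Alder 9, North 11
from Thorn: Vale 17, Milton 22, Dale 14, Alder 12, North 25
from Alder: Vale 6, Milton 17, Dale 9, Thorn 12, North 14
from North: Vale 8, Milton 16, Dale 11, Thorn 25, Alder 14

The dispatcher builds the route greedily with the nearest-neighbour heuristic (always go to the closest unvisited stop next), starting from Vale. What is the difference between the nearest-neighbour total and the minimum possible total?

The nearest-neighbour route is 6 m longer than optimal.

From Vale: Dale=3, Alder=6, North=8, Milton=11, Thorn=17 → choose Dale (3).
From Dale: Milton=8, Alder=9, North=11, Thorn=14 → choose Milton (8).
From Milton: North=16, Alder=17, Thorn=22 → choose North (16).
From North: Alder=14, Thorn=25 → choose Alder (14).
From Alder: Thorn=12 → choose Thorn (12).
NN route Vale → Dale → Milton → North → Alder → Thorn → Vale costs 70.
Optimal: Vale → Alder → Thorn → Dale → Milton → North → Vale costs 64 (by enumerating all 60 distinct tours).
Excess = 70 − 64 = 6.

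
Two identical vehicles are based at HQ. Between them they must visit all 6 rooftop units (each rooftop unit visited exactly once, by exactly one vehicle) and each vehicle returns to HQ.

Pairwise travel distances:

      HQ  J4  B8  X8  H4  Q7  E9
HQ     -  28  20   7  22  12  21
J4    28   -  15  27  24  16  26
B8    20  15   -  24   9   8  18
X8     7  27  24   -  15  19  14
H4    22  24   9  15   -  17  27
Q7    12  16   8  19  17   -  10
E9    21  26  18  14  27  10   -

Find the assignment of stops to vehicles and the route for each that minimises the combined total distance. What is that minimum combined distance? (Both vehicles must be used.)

There are 2^5 − 1 = 31 ways to divide the 6 stops into two non-empty groups. For each, the best each vehicle can do is its own shortest tour through its group:
  {J4} + {B8, X8, H4, Q7, E9}: 56 + 70 = 126
  {B8} + {J4, X8, H4, Q7, E9}: 40 + 93 = 133
  {J4, B8} + {X8, H4, Q7, E9}: 63 + 70 = 133
  {X8} + {J4, B8, H4, Q7, E9}: 14 + 93 = 107
  {J4, X8} + {B8, H4, Q7, E9}: 62 + 70 = 132
  {B8, X8} + {J4, H4, Q7, E9}: 51 + 93 = 144
  … (31 splits in total)
Best: vehicle 1 HQ → X8 → HQ = 14; vehicle 2 HQ → H4 → B8 → J4 → Q7 → E9 → HQ = 93; combined 107.

107 — the smallest possible combined total.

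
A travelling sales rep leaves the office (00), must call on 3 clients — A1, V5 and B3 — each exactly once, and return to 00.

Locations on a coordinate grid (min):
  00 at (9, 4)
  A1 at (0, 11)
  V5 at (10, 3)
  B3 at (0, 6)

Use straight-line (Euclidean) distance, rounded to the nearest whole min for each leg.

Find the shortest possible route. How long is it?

Shortest round trip = 27 min.

00 → A1 → V5 → B3 → 00: 11+13+10+9 = 43
00 → A1 → B3 → V5 → 00: 11+5+10+1 = 27
00 → V5 → A1 → B3 → 00: 1+13+5+9 = 28
The minimum is 27.
One optimal route: 00 → A1 → B3 → V5 → 00 (or its reverse).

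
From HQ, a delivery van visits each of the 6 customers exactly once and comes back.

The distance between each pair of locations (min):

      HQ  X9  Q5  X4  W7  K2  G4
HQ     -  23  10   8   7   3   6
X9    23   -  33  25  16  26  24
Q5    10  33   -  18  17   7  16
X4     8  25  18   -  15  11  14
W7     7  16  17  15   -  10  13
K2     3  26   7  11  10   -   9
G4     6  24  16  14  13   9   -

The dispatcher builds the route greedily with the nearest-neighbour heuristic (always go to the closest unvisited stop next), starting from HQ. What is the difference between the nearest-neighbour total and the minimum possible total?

From HQ: K2=3, G4=6, W7=7, X4=8, Q5=10, X9=23 → choose K2 (3).
From K2: Q5=7, G4=9, W7=10, X4=11, X9=26 → choose Q5 (7).
From Q5: G4=16, W7=17, X4=18, X9=33 → choose G4 (16).
From G4: W7=13, X4=14, X9=24 → choose W7 (13).
From W7: X4=15, X9=16 → choose X4 (15).
From X4: X9=25 → choose X9 (25).
NN route HQ → K2 → Q5 → G4 → W7 → X4 → X9 → HQ costs 102.
Optimal: HQ → Q5 → K2 → X4 → X9 → W7 → G4 → HQ costs 88 (by enumerating all 360 distinct tours).
Excess = 102 − 88 = 14.

The nearest-neighbour route is 14 min longer than optimal.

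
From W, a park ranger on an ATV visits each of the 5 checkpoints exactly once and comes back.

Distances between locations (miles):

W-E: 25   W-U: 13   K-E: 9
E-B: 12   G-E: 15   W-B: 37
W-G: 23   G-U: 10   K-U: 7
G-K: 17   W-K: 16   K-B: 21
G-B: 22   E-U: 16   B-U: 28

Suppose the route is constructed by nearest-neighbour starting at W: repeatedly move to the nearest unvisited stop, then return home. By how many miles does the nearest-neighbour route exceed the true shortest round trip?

From W: U=13, K=16, G=23, E=25, B=37 → choose U (13).
From U: K=7, G=10, E=16, B=28 → choose K (7).
From K: E=9, G=17, B=21 → choose E (9).
From E: B=12, G=15 → choose B (12).
From B: G=22 → choose G (22).
NN route W → U → K → E → B → G → W costs 86.
Optimal: W → K → E → B → G → U → W costs 82 (by enumerating all 60 distinct tours).
Excess = 86 − 82 = 4.

4 miles longer than the optimal tour.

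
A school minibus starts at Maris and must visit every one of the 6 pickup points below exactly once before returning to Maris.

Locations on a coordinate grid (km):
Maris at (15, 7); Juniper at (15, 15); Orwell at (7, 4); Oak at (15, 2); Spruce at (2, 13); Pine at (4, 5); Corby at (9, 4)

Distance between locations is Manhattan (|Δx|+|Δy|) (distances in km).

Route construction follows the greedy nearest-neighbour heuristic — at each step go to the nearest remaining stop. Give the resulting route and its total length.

Total distance 52 km via the nearest-neighbour route Maris → Oak → Corby → Orwell → Pine → Spruce → Juniper → Maris.

Maris → [Oak:5 / Juniper:8 / Corby:9 / Orwell:11 / Pine:13 / Spruce:19] → Oak (5)
Oak → [Corby:8 / Orwell:10 / Juniper:13 / Pine:14 / Spruce:24] → Corby (8)
Corby → [Orwell:2 / Pine:6 / Spruce:16 / Juniper:17] → Orwell (2)
Orwell → [Pine:4 / Spruce:14 / Juniper:19] → Pine (4)
Pine → [Spruce:10 / Juniper:21] → Spruce (10)
Spruce → [Juniper:15] → Juniper (15)
Return Juniper→Maris: 8.
Total = 5 + 8 + 2 + 4 + 10 + 15 + 8 = 52.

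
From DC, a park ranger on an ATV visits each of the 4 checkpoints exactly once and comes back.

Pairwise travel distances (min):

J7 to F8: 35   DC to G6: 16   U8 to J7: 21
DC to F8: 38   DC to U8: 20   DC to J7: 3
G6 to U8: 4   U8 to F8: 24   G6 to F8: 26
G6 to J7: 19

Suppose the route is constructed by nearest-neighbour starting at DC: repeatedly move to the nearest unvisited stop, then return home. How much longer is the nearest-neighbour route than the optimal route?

DC: J7=3, G6=16, U8=20, F8=38 ⇒ J7
J7: G6=19, U8=21, F8=35 ⇒ G6
G6: U8=4, F8=26 ⇒ U8
U8: F8=24 ⇒ F8
NN route DC → J7 → G6 → U8 → F8 → DC costs 88.
Optimal: DC → G6 → U8 → F8 → J7 → DC costs 82 (by enumerating all 12 distinct tours).
Excess = 88 − 82 = 6.

The nearest-neighbour route is 6 min longer than optimal.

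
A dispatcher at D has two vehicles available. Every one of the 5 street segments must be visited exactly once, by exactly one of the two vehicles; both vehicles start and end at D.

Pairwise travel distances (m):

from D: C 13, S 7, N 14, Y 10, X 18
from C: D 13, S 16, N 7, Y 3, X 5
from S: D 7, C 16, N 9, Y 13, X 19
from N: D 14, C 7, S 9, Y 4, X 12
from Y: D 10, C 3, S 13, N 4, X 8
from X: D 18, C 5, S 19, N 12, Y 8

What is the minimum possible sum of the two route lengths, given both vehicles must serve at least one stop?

There are 2^4 − 1 = 15 ways to divide the 5 stops into two non-empty groups. For each, the best each vehicle can do is its own shortest tour through its group:
  {C} + {S, N, Y, X}: 26 + 46 = 72
  {S} + {C, N, Y, X}: 14 + 44 = 58
  {C, S} + {N, Y, X}: 36 + 44 = 80
  {N} + {C, S, Y, X}: 28 + 44 = 72
  {C, N} + {S, Y, X}: 34 + 44 = 78
  {S, N} + {C, Y, X}: 30 + 36 = 66
  … (15 splits in total)
Best: vehicle 1 D → S → D = 14; vehicle 2 D → C → X → N → Y → D = 44; combined 58.

Minimum combined distance: 58 m.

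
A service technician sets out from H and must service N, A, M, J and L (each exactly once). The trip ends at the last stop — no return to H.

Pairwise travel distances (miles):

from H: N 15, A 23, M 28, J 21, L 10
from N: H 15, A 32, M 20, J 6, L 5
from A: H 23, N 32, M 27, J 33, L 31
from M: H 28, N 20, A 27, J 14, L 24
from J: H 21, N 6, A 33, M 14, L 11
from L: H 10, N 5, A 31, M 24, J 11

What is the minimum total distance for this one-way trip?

There are 5! = 120 possible orderings.
H→N→A→M→J→L: 15+32+27+14+11 = 99
H→N→A→M→L→J: 15+32+27+24+11 = 109
H→N→A→J→M→L: 15+32+33+14+24 = 118
H→N→A→J→L→M: 15+32+33+11+24 = 115
H→N→A→L→M→J: 15+32+31+24+14 = 116
H→N→A→L→J→M: 15+32+31+11+14 = 103
H→N→M→A→J→L: 15+20+27+33+11 = 106
H→N→M→A→L→J: 15+20+27+31+11 = 104
H→N→M→J→A→L: 15+20+14+33+31 = 113
H→N→M→J→L→A: 15+20+14+11+31 = 91
H→N→M→L→A→J: 15+20+24+31+33 = 123
H→N→M→L→J→A: 15+20+24+11+33 = 103
H→N→J→A→M→L: 15+6+33+27+24 = 105
H→N→J→A→L→M: 15+6+33+31+24 = 109
… (106 more)
H→L→N→J→M→A: 10+5+6+14+27 = 62  ← best
The minimum is 62.
One shortest path: H → L → N → J → M → A.

62 miles — the minimum one-way total.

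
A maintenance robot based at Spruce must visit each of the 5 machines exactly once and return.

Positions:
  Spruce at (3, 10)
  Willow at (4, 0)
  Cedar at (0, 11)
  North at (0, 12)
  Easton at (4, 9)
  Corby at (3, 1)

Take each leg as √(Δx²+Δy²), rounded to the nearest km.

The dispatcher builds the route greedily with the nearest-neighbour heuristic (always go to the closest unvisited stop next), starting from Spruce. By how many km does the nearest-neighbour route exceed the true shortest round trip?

The nearest-neighbour route is 2 km longer than optimal.

From Spruce: Easton=1, Cedar=3, North=4, Corby=9, Willow=10 → choose Easton (1).
From Easton: Cedar=4, North=5, Corby=8, Willow=9 → choose Cedar (4).
From Cedar: North=1, Corby=10, Willow=12 → choose North (1).
From North: Corby=11, Willow=13 → choose Corby (11).
From Corby: Willow=1 → choose Willow (1).
NN route Spruce → Easton → Cedar → North → Corby → Willow → Spruce costs 28.
Optimal: Spruce → Cedar → North → Corby → Willow → Easton → Spruce costs 26 (by enumerating all 60 distinct tours).
Excess = 28 − 26 = 2.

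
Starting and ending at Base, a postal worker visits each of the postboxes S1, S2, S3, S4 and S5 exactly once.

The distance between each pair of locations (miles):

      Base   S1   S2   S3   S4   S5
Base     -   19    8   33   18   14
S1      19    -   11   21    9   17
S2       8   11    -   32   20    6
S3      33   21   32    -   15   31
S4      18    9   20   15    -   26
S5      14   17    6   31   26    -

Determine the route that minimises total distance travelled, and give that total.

With 5 stops there are 5!/2 = 60 distinct round trips (a route and its reverse cost the same).
Base-S1-S2-S3-S4-S5-Base: 19+11+32+15+26+14 = 117
Base-S1-S2-S3-S5-S4-Base: 19+11+32+31+26+18 = 137
Base-S1-S2-S4-S3-S5-Base: 19+11+20+15+31+14 = 110
Base-S1-S2-S4-S5-S3-Base: 19+11+20+26+31+33 = 140
Base-S1-S2-S5-S3-S4-Base: 19+11+6+31+15+18 = 100
Base-S1-S2-S5-S4-S3-Base: 19+11+6+26+15+33 = 110
Base-S1-S3-S2-S4-S5-Base: 19+21+32+20+26+14 = 132
Base-S1-S3-S2-S5-S4-Base: 19+21+32+6+26+18 = 122
Base-S1-S3-S4-S2-S5-Base: 19+21+15+20+6+14 = 95
Base-S1-S3-S4-S5-S2-Base: 19+21+15+26+6+8 = 95
Base-S1-S3-S5-S2-S4-Base: 19+21+31+6+20+18 = 115
Base-S1-S3-S5-S4-S2-Base: 19+21+31+26+20+8 = 125
Base-S1-S4-S2-S3-S5-Base: 19+9+20+32+31+14 = 125
Base-S1-S4-S2-S5-S3-Base: 19+9+20+6+31+33 = 118
… (46 more)
Base-S2-S5-S1-S3-S4-Base: 8+6+17+21+15+18 = 85  ← best
The minimum is 85.
One optimal route: Base → S2 → S5 → S1 → S3 → S4 → Base (or its reverse).

Shortest round trip = 85 miles.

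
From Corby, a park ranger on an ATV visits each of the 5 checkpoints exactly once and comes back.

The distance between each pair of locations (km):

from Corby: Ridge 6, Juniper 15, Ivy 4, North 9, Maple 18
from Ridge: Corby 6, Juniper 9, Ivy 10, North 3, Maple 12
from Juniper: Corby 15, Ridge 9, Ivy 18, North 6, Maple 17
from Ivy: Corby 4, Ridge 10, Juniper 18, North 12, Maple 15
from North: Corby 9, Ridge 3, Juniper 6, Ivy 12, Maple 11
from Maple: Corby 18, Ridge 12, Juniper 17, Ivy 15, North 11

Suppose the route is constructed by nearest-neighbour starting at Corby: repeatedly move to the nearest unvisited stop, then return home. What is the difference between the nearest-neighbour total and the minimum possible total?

Corby: Ivy=4, Ridge=6, North=9, Juniper=15, Maple=18 ⇒ Ivy
Ivy: Ridge=10, North=12, Maple=15, Juniper=18 ⇒ Ridge
Ridge: North=3, Juniper=9, Maple=12 ⇒ North
North: Juniper=6, Maple=11 ⇒ Juniper
Juniper: Maple=17 ⇒ Maple
NN route Corby → Ivy → Ridge → North → Juniper → Maple → Corby costs 58.
Optimal: Corby → Ridge → Juniper → North → Maple → Ivy → Corby costs 51 (by enumerating all 60 distinct tours).
Excess = 58 − 51 = 7.

The nearest-neighbour route is 7 km longer than optimal.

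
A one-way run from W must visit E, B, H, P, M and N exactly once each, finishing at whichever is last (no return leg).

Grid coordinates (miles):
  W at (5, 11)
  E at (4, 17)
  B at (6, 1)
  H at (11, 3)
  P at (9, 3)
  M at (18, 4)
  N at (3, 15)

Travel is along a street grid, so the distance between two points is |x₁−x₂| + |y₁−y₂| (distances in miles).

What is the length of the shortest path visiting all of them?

There are 6! = 720 possible orderings.
W → E → B → H → P → M → N: 7+18+7+2+10+26 = 70
W → E → B → H → P → N → M: 7+18+7+2+18+26 = 78
W → E → B → H → M → P → N: 7+18+7+8+10+18 = 68
W → E → B → H → M → N → P: 7+18+7+8+26+18 = 84
W → E → B → H → N → P → M: 7+18+7+20+18+10 = 80
W → E → B → H → N → M → P: 7+18+7+20+26+10 = 88
W → E → B → P → H → M → N: 7+18+5+2+8+26 = 66
W → E → B → P → H → N → M: 7+18+5+2+20+26 = 78
… (712 more)
W → E → N → B → P → H → M: 7+3+17+5+2+8 = 42  ← best
The minimum is 42.
One shortest path: W → E → N → B → P → H → M.

42 miles — the minimum one-way total.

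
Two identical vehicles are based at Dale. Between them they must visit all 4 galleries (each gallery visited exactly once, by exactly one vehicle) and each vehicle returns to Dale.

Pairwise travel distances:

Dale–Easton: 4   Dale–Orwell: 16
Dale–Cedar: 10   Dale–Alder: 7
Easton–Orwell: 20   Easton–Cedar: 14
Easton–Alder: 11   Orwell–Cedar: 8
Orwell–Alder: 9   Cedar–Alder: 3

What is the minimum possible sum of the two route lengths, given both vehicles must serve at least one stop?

There are 2^3 − 1 = 7 ways to divide the 4 stops into two non-empty groups. For each, the best each vehicle can do is its own shortest tour through its group:
  {Easton} + {Orwell, Cedar, Alder}: 8 + 34 = 42
  {Orwell} + {Easton, Cedar, Alder}: 32 + 28 = 60
  {Easton, Orwell} + {Cedar, Alder}: 40 + 20 = 60
  {Cedar} + {Easton, Orwell, Alder}: 20 + 40 = 60
  {Easton, Cedar} + {Orwell, Alder}: 28 + 32 = 60
  {Orwell, Cedar} + {Easton, Alder}: 34 + 22 = 56
  … (7 splits in total)
Best: vehicle 1 Dale → Easton → Dale = 8; vehicle 2 Dale → Orwell → Cedar → Alder → Dale = 34; combined 42.

Minimum combined distance: 42.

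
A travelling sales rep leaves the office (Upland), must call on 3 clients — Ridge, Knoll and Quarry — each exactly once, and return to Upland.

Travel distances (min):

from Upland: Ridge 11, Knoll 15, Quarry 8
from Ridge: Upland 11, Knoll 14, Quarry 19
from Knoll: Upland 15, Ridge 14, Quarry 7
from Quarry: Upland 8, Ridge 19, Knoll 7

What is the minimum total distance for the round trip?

Upland → Ridge → Knoll → Quarry → Upland: 11+14+7+8 = 40
Upland → Ridge → Quarry → Knoll → Upland: 11+19+7+15 = 52
Upland → Knoll → Ridge → Quarry → Upland: 15+14+19+8 = 56
The minimum is 40.
One optimal route: Upland → Ridge → Knoll → Quarry → Upland (or its reverse).

Minimum total distance: 40 min.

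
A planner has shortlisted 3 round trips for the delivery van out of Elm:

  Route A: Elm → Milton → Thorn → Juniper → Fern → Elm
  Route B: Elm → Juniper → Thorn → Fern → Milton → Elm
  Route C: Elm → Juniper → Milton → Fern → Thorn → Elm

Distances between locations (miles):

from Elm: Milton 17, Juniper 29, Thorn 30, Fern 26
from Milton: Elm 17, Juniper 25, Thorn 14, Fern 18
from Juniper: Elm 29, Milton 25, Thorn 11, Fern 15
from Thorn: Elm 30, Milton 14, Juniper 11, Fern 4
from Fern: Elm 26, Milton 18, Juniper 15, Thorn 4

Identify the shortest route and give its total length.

Route A: 17 + 14 + 11 + 15 + 26 = 83
Route B: 29 + 11 + 4 + 18 + 17 = 79
Route C: 29 + 25 + 18 + 4 + 30 = 106

79 miles — Route B is the shortest.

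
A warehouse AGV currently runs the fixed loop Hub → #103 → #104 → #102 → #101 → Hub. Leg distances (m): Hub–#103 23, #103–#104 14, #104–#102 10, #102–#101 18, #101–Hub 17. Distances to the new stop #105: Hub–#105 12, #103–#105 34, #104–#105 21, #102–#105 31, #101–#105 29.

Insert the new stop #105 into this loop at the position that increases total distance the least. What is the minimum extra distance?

Adding 23 m by placing #105 on the Hub–#103 leg.

Insertion cost between consecutive stops i–j is d(i,#105) + d(#105,j) − d(i,j):
  between Hub and #103: 12 + 34 − 23 = 23
  between #103 and #104: 34 + 21 − 14 = 41
  between #104 and #102: 21 + 31 − 10 = 42
  between #102 and #101: 31 + 29 − 18 = 42
  between #101 and Hub: 29 + 12 − 17 = 24
Cheapest insertion is between Hub and #103, adding 23.
New total = 82 + 23 = 105.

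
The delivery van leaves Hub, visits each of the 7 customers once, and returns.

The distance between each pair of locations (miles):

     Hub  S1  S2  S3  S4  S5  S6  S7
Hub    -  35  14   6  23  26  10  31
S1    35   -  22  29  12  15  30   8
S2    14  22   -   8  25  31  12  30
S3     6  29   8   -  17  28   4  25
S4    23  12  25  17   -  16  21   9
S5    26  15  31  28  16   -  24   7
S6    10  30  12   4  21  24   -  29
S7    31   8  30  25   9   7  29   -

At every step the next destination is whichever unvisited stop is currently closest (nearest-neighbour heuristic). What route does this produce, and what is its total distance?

From Hub: distances to unvisited — S3=6, S6=10, S2=14, S4=23, S5=26, S7=31, S1=35. Nearest is S3 (6).
From S3: distances to unvisited — S6=4, S2=8, S4=17, S7=25, S5=28, S1=29. Nearest is S6 (4).
From S6: distances to unvisited — S2=12, S4=21, S5=24, S7=29, S1=30. Nearest is S2 (12).
From S2: distances to unvisited — S1=22, S4=25, S7=30, S5=31. Nearest is S1 (22).
From S1: distances to unvisited — S7=8, S4=12, S5=15. Nearest is S7 (8).
From S7: distances to unvisited — S5=7, S4=9. Nearest is S5 (7).
From S5: distances to unvisited — S4=16. Nearest is S4 (16).
Return S4→Hub: 23.
Total = 6 + 4 + 12 + 22 + 8 + 7 + 16 + 23 = 98.

98 miles along Hub → S3 → S6 → S2 → S1 → S7 → S5 → S4 → Hub.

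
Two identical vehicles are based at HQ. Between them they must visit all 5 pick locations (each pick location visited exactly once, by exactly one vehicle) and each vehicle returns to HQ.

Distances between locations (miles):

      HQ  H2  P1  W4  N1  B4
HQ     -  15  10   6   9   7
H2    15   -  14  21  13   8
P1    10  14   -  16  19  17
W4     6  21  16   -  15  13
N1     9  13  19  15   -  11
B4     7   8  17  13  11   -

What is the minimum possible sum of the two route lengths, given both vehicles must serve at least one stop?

Try each way of splitting the stops between the two vehicles (each non-empty) and, for each split, find the best tour for each vehicle:
  {H2} + {P1, W4, N1, B4}: 30 + 59 = 89
  {P1} + {H2, W4, N1, B4}: 20 + 49 = 69
  {H2, P1} + {W4, N1, B4}: 39 + 39 = 78
  {W4} + {H2, P1, N1, B4}: 12 + 52 = 64
  {H2, W4} + {P1, N1, B4}: 42 + 47 = 89
  {P1, W4} + {H2, N1, B4}: 32 + 37 = 69
  … (15 splits in total)
Best: vehicle 1 HQ → W4 → HQ = 12; vehicle 2 HQ → P1 → H2 → B4 → N1 → HQ = 52; combined 64.

Minimum combined distance: 64 miles.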